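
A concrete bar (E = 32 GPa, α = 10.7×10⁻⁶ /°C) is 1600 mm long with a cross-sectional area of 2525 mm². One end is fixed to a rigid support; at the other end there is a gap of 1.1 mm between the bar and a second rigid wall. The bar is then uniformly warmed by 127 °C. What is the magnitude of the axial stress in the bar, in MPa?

σ ≈ 21.5 MPa (compressive)

Free thermal elongation = αΔT L = 10.7×10⁻⁶ × 127 × 1600 = 2.174 mm.
The gap closes (δ_free > 1.1 mm) and the wall then resists a further 2.174 − 1.1 = 1.074 mm of expansion.
That suppressed elongation corresponds to σ = E·Δ/L = 32×10³ × 1.074/1600 = 21.48 MPa.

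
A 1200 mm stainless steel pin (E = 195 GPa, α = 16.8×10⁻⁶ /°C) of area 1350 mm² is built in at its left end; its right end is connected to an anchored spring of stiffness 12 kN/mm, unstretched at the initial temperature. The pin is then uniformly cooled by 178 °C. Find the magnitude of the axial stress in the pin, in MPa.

σ ≈ 30.2 MPa (tensile)

If the spring were absent the pin would shorten by αΔT L = 16.8×10⁻⁶ × 178 × 1200 = 3.588 mm.
Let P be the tensile force in the spring. The pin extends elastically by PL/(AE) and the spring stretches by P/k; together these equal δ_free.
So P = δ_free / [L/(AE) + 1/k] = 3.588 / [ 1200/(1350×195×10³) + 1/(12×10³) ].
P = 3.588 / 8.789×10⁻⁵ = 40830 N.
σ = P/A = 40830/1350 = 30.24 MPa.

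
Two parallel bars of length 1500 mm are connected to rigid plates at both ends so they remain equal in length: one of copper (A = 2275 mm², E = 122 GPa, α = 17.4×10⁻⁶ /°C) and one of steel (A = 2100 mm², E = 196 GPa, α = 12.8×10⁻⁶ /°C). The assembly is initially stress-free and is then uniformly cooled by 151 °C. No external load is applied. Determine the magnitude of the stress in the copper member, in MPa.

σ ≈ 50.6 MPa (tensile)

Equilibrium of a rigid end plate with no external load gives equal and opposite internal forces ±P in the two members. Since α_{copper} > α_{steel}, cooling drives the copper into tension and the steel into compression.
Equating the net (thermal + elastic) strains gives |α₁ − α₂|·ΔT = P·[1/(A₁E₁) + 1/(A₂E₂)].
|α₁ − α₂|·ΔT = 4.6×10⁻⁶ × 151 = 0.0006946.
1/(A₁E₁) + 1/(A₂E₂) = 1/(2275×122×10³) + 1/(2100×196×10³) = 6.032×10⁻⁹ N⁻¹.
P = 0.0006946 / 6.032×10⁻⁹ = 115100 N = 115.1 kN.
σ_{copper} = P/A₁ = 115100/2275 = 50.61 MPa, tensile.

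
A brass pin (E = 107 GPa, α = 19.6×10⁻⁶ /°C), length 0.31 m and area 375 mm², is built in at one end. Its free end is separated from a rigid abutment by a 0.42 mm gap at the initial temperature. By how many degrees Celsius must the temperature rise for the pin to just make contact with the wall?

Contact occurs when the free expansion equals the gap: αΔT L = 0.42 mm.
ΔT = 0.42 / (19.6×10⁻⁶ × 310) = 69.12 °C.

ΔT ≈ 69.1 °C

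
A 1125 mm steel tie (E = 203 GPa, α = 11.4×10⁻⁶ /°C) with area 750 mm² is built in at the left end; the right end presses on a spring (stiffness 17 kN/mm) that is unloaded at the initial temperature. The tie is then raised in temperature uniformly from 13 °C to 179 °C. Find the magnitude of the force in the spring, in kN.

P ≈ 32.2 kN

Free thermal expansion: δ_free = αΔT L = 11.4×10⁻⁶ × 166 × 1125 = 2.129 mm.
Let P be the compressive force at the spring. The tie shortens elastically by PL/(AE) and the spring compresses by P/k; together these equal δ_free.
So P = δ_free / [L/(AE) + 1/k] = 2.129 / [ 1125/(750×203×10³) + 1/(17×10³) ].
P = 2.129 / 6.621×10⁻⁵ = 32150 N.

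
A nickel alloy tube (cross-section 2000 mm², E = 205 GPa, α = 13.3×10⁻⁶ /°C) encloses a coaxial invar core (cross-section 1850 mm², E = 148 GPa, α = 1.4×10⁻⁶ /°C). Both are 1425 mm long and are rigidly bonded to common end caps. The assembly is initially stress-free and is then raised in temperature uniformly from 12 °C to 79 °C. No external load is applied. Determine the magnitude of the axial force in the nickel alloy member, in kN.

P ≈ 131 kN (compressive in the nickel alloy)

Equilibrium of a rigid end plate with no external load gives equal and opposite internal forces ±P in the two members. Since α_{nickel alloy} > α_{invar}, heating drives the nickel alloy into compression and the invar into tension.
Equating the net (thermal + elastic) strains gives |α₁ − α₂|·ΔT = P·[1/(A₁E₁) + 1/(A₂E₂)].
|α₁ − α₂|·ΔT = 11.9×10⁻⁶ × 67 = 0.0007973.
1/(A₁E₁) + 1/(A₂E₂) = 1/(2000×205×10³) + 1/(1850×148×10³) = 6.091×10⁻⁹ N⁻¹.
So P = 0.0007973 / 6.091×10⁻⁹ = 130.9 kN.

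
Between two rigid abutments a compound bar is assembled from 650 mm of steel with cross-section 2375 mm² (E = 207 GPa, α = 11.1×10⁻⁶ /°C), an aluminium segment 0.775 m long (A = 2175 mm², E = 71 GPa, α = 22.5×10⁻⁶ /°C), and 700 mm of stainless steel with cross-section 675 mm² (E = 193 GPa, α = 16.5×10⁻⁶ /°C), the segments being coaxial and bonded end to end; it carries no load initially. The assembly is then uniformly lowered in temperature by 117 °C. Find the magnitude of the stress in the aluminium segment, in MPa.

σ ≈ 166 MPa (tensile)

If the supports were absent, the total length change would be Σ αᵢΔT Lᵢ = 11.1×10⁻⁶×117×650 + 22.5×10⁻⁶×117×775 + 16.5×10⁻⁶×117×700 = 4.236 mm.
The walls prevent any net length change, so an axial force P (same in every segment) develops. Compatibility: P · Σ Lᵢ/(AᵢEᵢ) = δ_free.
The series flexibility is Σ Lᵢ/(AᵢEᵢ) = 650/(2375×207×10³) + 775/(2175×71×10³) + 700/(675×193×10³) = 1.171×10⁻⁵ mm/N.
P = 4.236 / 1.171×10⁻⁵ = 361600 N = 361.6 kN, tensile.
σ_{aluminium} = P / A = 361600 / 2175 = 166.2 MPa.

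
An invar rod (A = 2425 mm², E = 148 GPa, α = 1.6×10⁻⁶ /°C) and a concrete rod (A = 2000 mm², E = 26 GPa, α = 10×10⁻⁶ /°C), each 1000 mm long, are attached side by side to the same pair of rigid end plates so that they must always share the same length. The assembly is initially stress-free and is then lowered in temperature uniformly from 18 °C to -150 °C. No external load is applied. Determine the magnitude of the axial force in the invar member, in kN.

P ≈ 64.1 kN (compressive in the invar)

Equilibrium of a rigid end plate with no external load gives equal and opposite internal forces ±P in the two members. Since α_{concrete} > α_{invar}, cooling drives the concrete into tension and the invar into compression.
Setting the final lengths equal and cancelling L: (α₁ − α₂)ΔT = P/(A₁E₁) + P/(A₂E₂).
|α₁ − α₂|·ΔT = 8.4×10⁻⁶ × 168 = 0.001411.
1/(A₁E₁) + 1/(A₂E₂) = 1/(2425×148×10³) + 1/(2000×26×10³) = 2.202×10⁻⁸ N⁻¹.
P = 0.001411 / 2.202×10⁻⁸ = 64100 N = 64.1 kN.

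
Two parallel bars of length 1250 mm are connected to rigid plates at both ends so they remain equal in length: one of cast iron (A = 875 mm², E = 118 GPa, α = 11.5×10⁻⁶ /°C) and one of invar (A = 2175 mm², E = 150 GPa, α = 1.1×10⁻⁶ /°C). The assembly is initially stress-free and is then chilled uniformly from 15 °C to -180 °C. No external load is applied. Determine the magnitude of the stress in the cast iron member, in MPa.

σ ≈ 182 MPa (tensile)

Equilibrium of a rigid end plate with no external load gives equal and opposite internal forces ±P in the two members. Since α_{cast iron} > α_{invar}, cooling drives the cast iron into tension and the invar into compression.
Setting the final lengths equal and cancelling L: (α₁ − α₂)ΔT = P/(A₁E₁) + P/(A₂E₂).
|α₁ − α₂|·ΔT = 10.4×10⁻⁶ × 195 = 0.002028.
1/(A₁E₁) + 1/(A₂E₂) = 1/(875×118×10³) + 1/(2175×150×10³) = 1.275×10⁻⁸ N⁻¹.
P = 0.002028 / 1.275×10⁻⁸ = 159100 N = 159.1 kN.
σ_{cast iron} = P/A₁ = 159100/875 = 181.8 MPa, tensile.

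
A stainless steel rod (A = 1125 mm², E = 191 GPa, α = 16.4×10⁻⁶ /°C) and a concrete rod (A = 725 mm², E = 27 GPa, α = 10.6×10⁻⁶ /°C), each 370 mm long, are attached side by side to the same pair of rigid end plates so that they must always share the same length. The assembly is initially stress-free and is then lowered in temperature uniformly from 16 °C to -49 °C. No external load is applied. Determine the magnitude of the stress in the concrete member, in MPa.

Equilibrium of a rigid end plate with no external load gives equal and opposite internal forces ±P in the two members. Since α_{stainless steel} > α_{concrete}, cooling drives the stainless steel into tension and the concrete into compression.
Equating the net (thermal + elastic) strains gives |α₁ − α₂|·ΔT = P·[1/(A₁E₁) + 1/(A₂E₂)].
|α₁ − α₂|·ΔT = 5.8×10⁻⁶ × 65 = 0.000377.
1/(A₁E₁) + 1/(A₂E₂) = 1/(1125×191×10³) + 1/(725×27×10³) = 5.574×10⁻⁸ N⁻¹.
So P = 0.000377 / 5.574×10⁻⁸ = 6.764 kN.
σ_{concrete} = P/A₂ = 6764/725 = 9.329 MPa, compressive.

σ ≈ 9.33 MPa (compressive)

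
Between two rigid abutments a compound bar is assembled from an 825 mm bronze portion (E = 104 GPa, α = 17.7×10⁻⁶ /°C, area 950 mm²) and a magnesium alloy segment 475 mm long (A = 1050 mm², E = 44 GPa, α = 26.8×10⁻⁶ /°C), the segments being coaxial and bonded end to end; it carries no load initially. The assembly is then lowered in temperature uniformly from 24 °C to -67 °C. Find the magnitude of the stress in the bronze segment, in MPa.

σ ≈ 141 MPa (tensile)

With the walls removed the bar would change length by δ_free = Σ αᵢΔT Lᵢ = 17.7×10⁻⁶×91×825 + 26.8×10⁻⁶×91×475 = 2.487 mm.
Since the ends are fixed, an axial force P builds up, equal in every segment, with P · Σ Lᵢ/(AᵢEᵢ) = δ_free.
The series flexibility is Σ Lᵢ/(AᵢEᵢ) = 825/(950×104×10³) + 475/(1050×44×10³) = 1.863×10⁻⁵ mm/N.
P = 2.487 / 1.863×10⁻⁵ = 133500 N = 133.5 kN, tensile.
σ_{bronze} = P / A = 133500 / 950 = 140.5 MPa.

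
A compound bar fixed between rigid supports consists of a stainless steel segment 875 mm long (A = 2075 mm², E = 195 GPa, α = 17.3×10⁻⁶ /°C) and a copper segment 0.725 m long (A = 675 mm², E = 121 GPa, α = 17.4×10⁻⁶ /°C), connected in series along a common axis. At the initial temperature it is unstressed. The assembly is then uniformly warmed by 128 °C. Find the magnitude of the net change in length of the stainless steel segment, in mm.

Free thermal expansion of the whole bar: Σ αᵢΔT Lᵢ = 17.3×10⁻⁶×128×875 + 17.4×10⁻⁶×128×725 = 3.552 mm.
Since the ends are fixed, an axial force P builds up, equal in every segment, with P · Σ Lᵢ/(AᵢEᵢ) = δ_free.
Σ Lᵢ/(AᵢEᵢ) = 875/(2075×195×10³) + 725/(675×121×10³) = 1.104×10⁻⁵ mm/N.
P = 3.552 / 1.104×10⁻⁵ = 321800 N = 321.8 kN, compressive.
For the stainless steel segment, free thermal change = 17.3×10⁻⁶×128×875 = 1.938 mm and elastic change from P = 321800×875/(2075×195×10³) = 0.6959 mm; these oppose, so the net change is 1.24 mm (segment lengthens).

|ΔL| ≈ 1.24 mm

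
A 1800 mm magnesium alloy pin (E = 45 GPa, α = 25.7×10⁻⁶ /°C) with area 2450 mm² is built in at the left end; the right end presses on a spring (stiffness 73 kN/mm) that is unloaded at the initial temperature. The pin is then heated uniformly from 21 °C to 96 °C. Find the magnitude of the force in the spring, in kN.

Free thermal expansion: δ_free = αΔT L = 25.7×10⁻⁶ × 75 × 1800 = 3.469 mm.
Let P be the compressive force at the spring. The pin shortens elastically by PL/(AE) and the spring compresses by P/k; together these equal δ_free.
P [ L/(AE) + 1/k ] = δ_free → P [ 1800/(2450×45×10³) + 1/(73×10³) ] = 3.469.
P = 3.469 / 3.003×10⁻⁵ = 115600 N.

P ≈ 116 kN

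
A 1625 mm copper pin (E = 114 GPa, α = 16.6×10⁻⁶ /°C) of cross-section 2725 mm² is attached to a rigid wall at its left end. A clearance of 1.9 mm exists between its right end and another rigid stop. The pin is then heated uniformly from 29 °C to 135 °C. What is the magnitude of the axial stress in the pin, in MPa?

σ ≈ 67.3 MPa (compressive)

Unrestrained expansion: δ_free = αΔT L = 16.6×10⁻⁶ × 106 × 1625 = 2.859 mm.
The gap closes (δ_free > 1.9 mm) and the wall then resists a further 2.859 − 1.9 = 0.9594 mm of expansion.
That suppressed elongation corresponds to σ = E·Δ/L = 114×10³ × 0.9594/1625 = 67.3 MPa.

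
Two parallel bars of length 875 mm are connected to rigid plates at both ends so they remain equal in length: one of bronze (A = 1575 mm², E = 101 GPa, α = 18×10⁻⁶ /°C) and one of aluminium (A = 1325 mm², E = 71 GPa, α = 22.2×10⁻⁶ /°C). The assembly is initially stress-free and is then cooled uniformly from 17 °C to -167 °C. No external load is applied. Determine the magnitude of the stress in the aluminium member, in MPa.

Equilibrium of a rigid end plate with no external load gives equal and opposite internal forces ±P in the two members. Since α_{aluminium} > α_{bronze}, cooling drives the aluminium into tension and the bronze into compression.
Compatibility of the two members (thermal + elastic change equal): (α₁ − α₂)ΔT = P·[1/(A₁E₁) + 1/(A₂E₂)].
|α₁ − α₂|·ΔT = 4.2×10⁻⁶ × 184 = 0.0007728.
1/(A₁E₁) + 1/(A₂E₂) = 1/(1575×101×10³) + 1/(1325×71×10³) = 1.692×10⁻⁸ N⁻¹.
P = 0.0007728 / 1.692×10⁻⁸ = 45680 N = 45.68 kN.
σ_{aluminium} = P/A₂ = 45680/1325 = 34.48 MPa, tensile.

σ ≈ 34.5 MPa (tensile)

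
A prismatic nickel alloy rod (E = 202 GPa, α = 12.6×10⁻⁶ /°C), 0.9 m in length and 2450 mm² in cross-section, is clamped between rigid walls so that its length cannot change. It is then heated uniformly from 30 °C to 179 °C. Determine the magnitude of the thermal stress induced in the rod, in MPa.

Because both ends are immovable the net strain is zero, and the suppressed thermal strain is αΔT = 12.6×10⁻⁶ × 149 = 1877.4×10⁻⁶.
Hence σ = E·αΔT = 202×10³ × 1877.4×10⁻⁶ = 379.2 MPa, compressive.

σ ≈ 379 MPa (compressive)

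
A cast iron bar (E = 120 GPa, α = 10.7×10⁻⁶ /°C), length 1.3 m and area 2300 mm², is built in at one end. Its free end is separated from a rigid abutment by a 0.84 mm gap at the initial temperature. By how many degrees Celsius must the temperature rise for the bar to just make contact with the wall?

ΔT ≈ 60.4 °C

Contact occurs when the free expansion equals the gap: αΔT L = 0.84 mm.
So ΔT = g/(αL) = 0.84/(10.7×10⁻⁶ × 1300) = 60.39 °C.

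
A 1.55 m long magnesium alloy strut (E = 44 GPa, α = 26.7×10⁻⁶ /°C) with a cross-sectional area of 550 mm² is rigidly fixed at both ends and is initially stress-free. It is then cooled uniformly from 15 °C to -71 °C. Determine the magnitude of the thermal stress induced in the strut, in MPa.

With length fixed, the mechanical strain must cancel the thermal strain αΔT = 26.7×10⁻⁶ × 86 = 2296.2×10⁻⁶.
Hence σ = E·αΔT = 44×10³ × 2296.2×10⁻⁶ = 101 MPa, tensile.

σ ≈ 101 MPa (tensile)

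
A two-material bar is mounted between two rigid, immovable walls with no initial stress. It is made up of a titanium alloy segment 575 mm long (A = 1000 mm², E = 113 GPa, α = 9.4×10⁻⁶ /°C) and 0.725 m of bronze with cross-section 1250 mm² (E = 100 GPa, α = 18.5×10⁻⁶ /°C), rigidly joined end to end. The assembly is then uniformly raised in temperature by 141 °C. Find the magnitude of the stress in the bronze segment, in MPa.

σ ≈ 195 MPa (compressive)

Free thermal expansion of the whole bar: Σ αᵢΔT Lᵢ = 9.4×10⁻⁶×141×575 + 18.5×10⁻⁶×141×725 = 2.653 mm.
The rigid supports impose zero overall length change; the single axial force P common to all segments must satisfy P Σ Lᵢ/(AᵢEᵢ) = δ_free.
Σ Lᵢ/(AᵢEᵢ) = 575/(1000×113×10³) + 725/(1250×100×10³) = 1.089×10⁻⁵ mm/N.
Hence P = δ_free / Σ(L/AE) = 2.653/1.089×10⁻⁵ = 243.7 kN (compressive).
σ_{bronze} = P / A = 243700 / 1250 = 194.9 MPa.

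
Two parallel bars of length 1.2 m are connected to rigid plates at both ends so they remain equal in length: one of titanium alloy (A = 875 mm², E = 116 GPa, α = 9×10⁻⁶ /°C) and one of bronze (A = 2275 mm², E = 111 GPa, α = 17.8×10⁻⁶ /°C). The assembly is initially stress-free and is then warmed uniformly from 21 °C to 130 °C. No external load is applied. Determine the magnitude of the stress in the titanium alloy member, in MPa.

Equilibrium of a rigid end plate with no external load gives equal and opposite internal forces ±P in the two members. Since α_{bronze} > α_{titanium alloy}, heating drives the bronze into compression and the titanium alloy into tension.
Equating the net (thermal + elastic) strains gives |α₁ − α₂|·ΔT = P·[1/(A₁E₁) + 1/(A₂E₂)].
|α₁ − α₂|·ΔT = 8.8×10⁻⁶ × 109 = 0.0009592.
1/(A₁E₁) + 1/(A₂E₂) = 1/(875×116×10³) + 1/(2275×111×10³) = 1.381×10⁻⁸ N⁻¹.
P = 0.0009592 / 1.381×10⁻⁸ = 69450 N = 69.45 kN.
σ_{titanium alloy} = P/A₁ = 69450/875 = 79.37 MPa, tensile.

σ ≈ 79.4 MPa (tensile)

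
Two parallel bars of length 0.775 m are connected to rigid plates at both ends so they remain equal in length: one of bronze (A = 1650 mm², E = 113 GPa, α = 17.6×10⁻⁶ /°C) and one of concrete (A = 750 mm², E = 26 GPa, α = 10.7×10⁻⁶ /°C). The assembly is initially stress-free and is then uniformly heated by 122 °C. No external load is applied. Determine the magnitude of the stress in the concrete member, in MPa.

σ ≈ 19.8 MPa (tensile)

Both members must finish at the same length. With the larger α, the bronze tends to over-expand; the plates restrain it, putting the bronze in compression and the concrete in tension. With no external load the two internal forces are equal and opposite, magnitude P.
Setting the final lengths equal and cancelling L: (α₁ − α₂)ΔT = P/(A₁E₁) + P/(A₂E₂).
|α₁ − α₂|·ΔT = 6.9×10⁻⁶ × 122 = 0.0008418.
1/(A₁E₁) + 1/(A₂E₂) = 1/(1650×113×10³) + 1/(750×26×10³) = 5.665×10⁻⁸ N⁻¹.
P = 0.0008418 / 5.665×10⁻⁸ = 14860 N = 14.86 kN.
σ_{concrete} = P/A₂ = 14860/750 = 19.81 MPa, tensile.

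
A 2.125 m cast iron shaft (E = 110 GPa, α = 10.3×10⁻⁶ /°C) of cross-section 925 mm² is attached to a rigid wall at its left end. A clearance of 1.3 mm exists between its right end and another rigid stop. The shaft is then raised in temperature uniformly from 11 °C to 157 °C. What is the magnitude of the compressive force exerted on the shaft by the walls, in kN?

P ≈ 90.8 kN

Free thermal elongation = αΔT L = 10.3×10⁻⁶ × 146 × 2125 = 3.196 mm.
This exceeds the 1.3 mm gap, so the wall pushes back. The portion of expansion that must be recovered elastically is δ_free − gap = 3.196 − 1.3 = 1.896 mm.
That suppressed elongation corresponds to σ = E·Δ/L = 110×10³ × 1.896/2125 = 98.12 MPa.
P = σA = 98.12 × 925 = 90.76 kN.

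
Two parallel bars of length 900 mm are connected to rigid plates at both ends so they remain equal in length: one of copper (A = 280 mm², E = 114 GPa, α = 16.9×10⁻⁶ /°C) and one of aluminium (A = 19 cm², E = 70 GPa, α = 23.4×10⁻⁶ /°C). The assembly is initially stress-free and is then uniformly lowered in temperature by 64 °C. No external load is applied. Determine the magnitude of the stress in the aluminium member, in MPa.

The aluminium has the larger α, so on cooling it would change length more than the copper if both were free. The rigid plates force a common final length, so the aluminium is put into tension and the copper into compression, with equal and opposite forces P (no external load).
Equating the net (thermal + elastic) strains gives |α₁ − α₂|·ΔT = P·[1/(A₁E₁) + 1/(A₂E₂)].
|α₁ − α₂|·ΔT = 6.5×10⁻⁶ × 64 = 0.000416.
1/(A₁E₁) + 1/(A₂E₂) = 1/(280×114×10³) + 1/(1900×70×10³) = 3.885×10⁻⁸ N⁻¹.
P = 0.000416 / 3.885×10⁻⁸ = 10710 N = 10.71 kN.
σ_{aluminium} = P/A₂ = 10710/1900 = 5.636 MPa, tensile.

σ ≈ 5.64 MPa (tensile)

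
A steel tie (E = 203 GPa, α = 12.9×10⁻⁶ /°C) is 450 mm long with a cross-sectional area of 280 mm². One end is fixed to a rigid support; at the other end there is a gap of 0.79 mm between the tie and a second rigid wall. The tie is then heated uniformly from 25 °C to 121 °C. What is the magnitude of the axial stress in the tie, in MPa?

Free thermal elongation = αΔT L = 12.9×10⁻⁶ × 96 × 450 = 0.5573 mm.
Since δ_free = 0.557 mm is less than the 0.79 mm gap, the tie never touches the wall. No axial force develops.

σ ≈ 0 MPa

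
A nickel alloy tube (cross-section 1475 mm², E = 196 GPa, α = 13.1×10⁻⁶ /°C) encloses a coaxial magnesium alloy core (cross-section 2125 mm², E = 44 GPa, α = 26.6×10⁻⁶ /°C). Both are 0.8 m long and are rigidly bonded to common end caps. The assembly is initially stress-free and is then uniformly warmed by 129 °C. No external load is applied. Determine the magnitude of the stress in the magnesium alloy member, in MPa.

σ ≈ 57.9 MPa (compressive)

Both members must finish at the same length. With the larger α, the magnesium alloy tends to over-expand; the plates restrain it, putting the magnesium alloy in compression and the nickel alloy in tension. With no external load the two internal forces are equal and opposite, magnitude P.
Equating the net (thermal + elastic) strains gives |α₁ − α₂|·ΔT = P·[1/(A₁E₁) + 1/(A₂E₂)].
|α₁ − α₂|·ΔT = 13.5×10⁻⁶ × 129 = 0.001742.
1/(A₁E₁) + 1/(A₂E₂) = 1/(1475×196×10³) + 1/(2125×44×10³) = 1.415×10⁻⁸ N⁻¹.
So P = 0.001742 / 1.415×10⁻⁸ = 123 kN.
σ_{magnesium alloy} = P/A₂ = 123000/2125 = 57.9 MPa, compressive.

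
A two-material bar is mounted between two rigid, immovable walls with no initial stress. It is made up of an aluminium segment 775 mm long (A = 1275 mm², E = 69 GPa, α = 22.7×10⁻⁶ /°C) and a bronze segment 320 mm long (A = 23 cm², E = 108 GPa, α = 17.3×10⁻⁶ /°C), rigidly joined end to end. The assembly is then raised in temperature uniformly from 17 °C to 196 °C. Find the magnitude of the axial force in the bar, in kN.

If the supports were absent, the total length change would be Σ αᵢΔT Lᵢ = 22.7×10⁻⁶×179×775 + 17.3×10⁻⁶×179×320 = 4.14 mm.
The rigid supports impose zero overall length change; the single axial force P common to all segments must satisfy P Σ Lᵢ/(AᵢEᵢ) = δ_free.
Σ Lᵢ/(AᵢEᵢ) = 775/(1275×69×10³) + 320/(2300×108×10³) = 1.01×10⁻⁵ mm/N.
Hence P = δ_free / Σ(L/AE) = 4.14/1.01×10⁻⁵ = 410 kN (compressive).

P ≈ 410 kN (compressive)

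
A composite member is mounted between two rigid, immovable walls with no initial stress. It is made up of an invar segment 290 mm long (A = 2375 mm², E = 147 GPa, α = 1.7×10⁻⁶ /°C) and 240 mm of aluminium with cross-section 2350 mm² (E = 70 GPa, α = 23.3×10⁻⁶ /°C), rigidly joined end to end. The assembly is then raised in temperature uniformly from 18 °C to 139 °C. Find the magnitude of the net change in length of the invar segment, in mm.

|ΔL| ≈ 0.207 mm

Free thermal expansion of the whole bar: Σ αᵢΔT Lᵢ = 1.7×10⁻⁶×121×290 + 23.3×10⁻⁶×121×240 = 0.7363 mm.
The walls prevent any net length change, so an axial force P (same in every segment) develops. Compatibility: P · Σ Lᵢ/(AᵢEᵢ) = δ_free.
Σ Lᵢ/(AᵢEᵢ) = 290/(2375×147×10³) + 240/(2350×70×10³) = 2.29×10⁻⁶ mm/N.
P = 0.7363 / 2.29×10⁻⁶ = 321600 N = 321.6 kN, compressive.
For the invar segment, free thermal change = 1.7×10⁻⁶×121×290 = 0.05965 mm and elastic change from P = 321600×290/(2375×147×10³) = 0.2671 mm; these oppose, so the net change is 0.207 mm (segment shortens).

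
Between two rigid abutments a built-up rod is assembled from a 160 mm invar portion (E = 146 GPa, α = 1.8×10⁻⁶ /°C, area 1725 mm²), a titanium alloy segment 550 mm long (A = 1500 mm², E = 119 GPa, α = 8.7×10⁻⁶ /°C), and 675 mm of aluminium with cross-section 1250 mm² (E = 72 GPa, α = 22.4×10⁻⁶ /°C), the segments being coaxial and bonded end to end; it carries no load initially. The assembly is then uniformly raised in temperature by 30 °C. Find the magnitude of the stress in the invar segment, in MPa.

σ ≈ 31.3 MPa (compressive)

With the walls removed the bar would change length by δ_free = Σ αᵢΔT Lᵢ = 1.8×10⁻⁶×30×160 + 8.7×10⁻⁶×30×550 + 22.4×10⁻⁶×30×675 = 0.6058 mm.
The rigid supports impose zero overall length change; the single axial force P common to all segments must satisfy P Σ Lᵢ/(AᵢEᵢ) = δ_free.
Σ Lᵢ/(AᵢEᵢ) = 160/(1725×146×10³) + 550/(1500×119×10³) + 675/(1250×72×10³) = 1.122×10⁻⁵ mm/N.
So P = 0.6058 / 1.122×10⁻⁵ = 54.01 kN, compressive.
σ_{invar} = P / A = 54010 / 1725 = 31.31 MPa.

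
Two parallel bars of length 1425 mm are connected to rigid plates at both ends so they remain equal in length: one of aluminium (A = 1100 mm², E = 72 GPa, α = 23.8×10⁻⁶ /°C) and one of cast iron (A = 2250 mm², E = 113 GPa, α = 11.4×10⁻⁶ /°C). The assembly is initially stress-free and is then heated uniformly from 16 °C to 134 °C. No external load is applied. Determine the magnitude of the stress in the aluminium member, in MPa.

σ ≈ 80.3 MPa (compressive)

The aluminium has the larger α, so on heating it would change length more than the cast iron if both were free. The rigid plates force a common final length, so the aluminium is put into compression and the cast iron into tension, with equal and opposite forces P (no external load).
Compatibility of the two members (thermal + elastic change equal): (α₁ − α₂)ΔT = P·[1/(A₁E₁) + 1/(A₂E₂)].
|α₁ − α₂|·ΔT = 12.4×10⁻⁶ × 118 = 0.001463.
1/(A₁E₁) + 1/(A₂E₂) = 1/(1100×72×10³) + 1/(2250×113×10³) = 1.656×10⁻⁸ N⁻¹.
So P = 0.001463 / 1.656×10⁻⁸ = 88.36 kN.
σ_{aluminium} = P/A₁ = 88360/1100 = 80.33 MPa, compressive.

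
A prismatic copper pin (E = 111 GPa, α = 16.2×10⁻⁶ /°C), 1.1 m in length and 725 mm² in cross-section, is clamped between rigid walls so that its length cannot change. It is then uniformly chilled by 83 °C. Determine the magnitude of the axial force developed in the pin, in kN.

P ≈ 108 kN (tensile)

Full restraint means ε = 0, so the stress is σ = EαΔT = 111×10³ × 16.2×10⁻⁶ × 83 = 149.3 MPa.
P = AEαΔT = 725 × 111×10³ × 16.2×10⁻⁶ × 83 = 108.2 kN (tensile).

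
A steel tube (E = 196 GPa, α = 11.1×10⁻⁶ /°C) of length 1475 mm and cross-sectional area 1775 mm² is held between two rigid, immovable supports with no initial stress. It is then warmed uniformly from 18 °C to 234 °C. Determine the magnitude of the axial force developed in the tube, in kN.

P ≈ 834 kN (compressive)

The ends cannot move, so σ = EαΔT = 196×10³ × 11.1×10⁻⁶ × 216 = 469.9 MPa.
P = AEαΔT = 1775 × 196×10³ × 11.1×10⁻⁶ × 216 = 834.1 kN (compressive).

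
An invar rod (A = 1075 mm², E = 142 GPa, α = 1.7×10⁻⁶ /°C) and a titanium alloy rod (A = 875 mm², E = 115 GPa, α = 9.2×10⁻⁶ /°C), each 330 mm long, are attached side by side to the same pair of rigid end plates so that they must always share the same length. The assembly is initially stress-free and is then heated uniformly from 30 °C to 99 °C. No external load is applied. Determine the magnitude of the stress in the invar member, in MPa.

Equilibrium of a rigid end plate with no external load gives equal and opposite internal forces ±P in the two members. Since α_{titanium alloy} > α_{invar}, heating drives the titanium alloy into compression and the invar into tension.
Equating the net (thermal + elastic) strains gives |α₁ − α₂|·ΔT = P·[1/(A₁E₁) + 1/(A₂E₂)].
|α₁ − α₂|·ΔT = 7.5×10⁻⁶ × 69 = 0.0005175.
1/(A₁E₁) + 1/(A₂E₂) = 1/(1075×142×10³) + 1/(875×115×10³) = 1.649×10⁻⁸ N⁻¹.
So P = 0.0005175 / 1.649×10⁻⁸ = 31.38 kN.
σ_{invar} = P/A₁ = 31380/1075 = 29.2 MPa, tensile.

σ ≈ 29.2 MPa (tensile)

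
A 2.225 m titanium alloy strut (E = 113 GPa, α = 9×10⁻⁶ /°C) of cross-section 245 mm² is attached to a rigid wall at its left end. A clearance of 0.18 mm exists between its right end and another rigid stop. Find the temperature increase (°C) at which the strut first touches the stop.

ΔT ≈ 8.99 °C

Contact occurs when the free expansion equals the gap: αΔT L = 0.18 mm.
So ΔT = g/(αL) = 0.18/(9×10⁻⁶ × 2225) = 8.989 °C.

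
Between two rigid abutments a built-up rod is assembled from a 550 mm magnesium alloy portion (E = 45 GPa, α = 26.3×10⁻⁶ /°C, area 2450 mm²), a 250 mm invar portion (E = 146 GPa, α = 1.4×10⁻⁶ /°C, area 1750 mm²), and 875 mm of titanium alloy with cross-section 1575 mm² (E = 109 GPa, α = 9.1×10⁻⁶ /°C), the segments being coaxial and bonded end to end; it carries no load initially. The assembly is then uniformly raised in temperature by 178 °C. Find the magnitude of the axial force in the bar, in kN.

P ≈ 366 kN (compressive)

If the supports were absent, the total length change would be Σ αᵢΔT Lᵢ = 26.3×10⁻⁶×178×550 + 1.4×10⁻⁶×178×250 + 9.1×10⁻⁶×178×875 = 4.054 mm.
Since the ends are fixed, an axial force P builds up, equal in every segment, with P · Σ Lᵢ/(AᵢEᵢ) = δ_free.
The series flexibility is Σ Lᵢ/(AᵢEᵢ) = 550/(2450×45×10³) + 250/(1750×146×10³) + 875/(1575×109×10³) = 1.106×10⁻⁵ mm/N.
P = 4.054 / 1.106×10⁻⁵ = 366500 N = 366.5 kN, compressive.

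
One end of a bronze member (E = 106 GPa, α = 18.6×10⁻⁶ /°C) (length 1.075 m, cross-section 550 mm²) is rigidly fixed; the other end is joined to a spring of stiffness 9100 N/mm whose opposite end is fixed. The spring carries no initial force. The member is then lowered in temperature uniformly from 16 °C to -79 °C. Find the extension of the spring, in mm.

Free thermal contraction: δ_free = αΔT L = 18.6×10⁻⁶ × 95 × 1075 = 1.9 mm.
With a force P in the spring, the elastic change of the member is PL/(AE) and that of the spring is P/k; compatibility requires their sum to equal δ_free.
P [ L/(AE) + 1/k ] = δ_free → P [ 1075/(550×106×10³) + 1/(9100) ] = 1.9.
P = 1.9 / 0.0001283 = 14800 N.
Spring extension = P/k = 14800/(9100) = 1.627 mm.

δ ≈ 1.63 mm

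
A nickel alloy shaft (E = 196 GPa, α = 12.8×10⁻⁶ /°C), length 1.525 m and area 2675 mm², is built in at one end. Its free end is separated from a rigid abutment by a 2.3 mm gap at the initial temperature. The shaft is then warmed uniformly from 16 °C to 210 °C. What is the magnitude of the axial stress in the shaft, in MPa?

σ ≈ 191 MPa (compressive)

Free thermal elongation = αΔT L = 12.8×10⁻⁶ × 194 × 1525 = 3.787 mm.
After closing the 2.3 mm clearance, 3.787 − 2.3 = 1.487 mm of expansion remains to be suppressed by the wall.
That suppressed elongation corresponds to σ = E·Δ/L = 196×10³ × 1.487/1525 = 191.1 MPa.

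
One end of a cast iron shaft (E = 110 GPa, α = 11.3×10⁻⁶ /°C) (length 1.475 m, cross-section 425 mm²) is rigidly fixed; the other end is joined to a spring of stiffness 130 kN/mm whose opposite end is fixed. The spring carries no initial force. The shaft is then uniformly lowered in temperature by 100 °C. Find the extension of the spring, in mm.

δ ≈ 0.327 mm

If the spring were absent the shaft would shorten by αΔT L = 11.3×10⁻⁶ × 100 × 1475 = 1.667 mm.
Let P be the tensile force in the spring. The shaft extends elastically by PL/(AE) and the spring stretches by P/k; together these equal δ_free.
So P = δ_free / [L/(AE) + 1/k] = 1.667 / [ 1475/(425×110×10³) + 1/(130×10³) ].
P = 1.667 / 3.924×10⁻⁵ = 42470 N.
Spring extension = P/k = 42470/(130×10³) = 0.3267 mm.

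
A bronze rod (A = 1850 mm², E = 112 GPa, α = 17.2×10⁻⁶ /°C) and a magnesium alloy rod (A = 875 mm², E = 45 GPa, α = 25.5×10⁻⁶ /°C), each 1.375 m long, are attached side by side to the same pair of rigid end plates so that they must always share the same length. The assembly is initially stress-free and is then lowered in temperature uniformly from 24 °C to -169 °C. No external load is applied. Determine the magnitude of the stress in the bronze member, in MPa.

Both members must finish at the same length. With the larger α, the magnesium alloy tends to over-contract; the plates restrain it, putting the magnesium alloy in tension and the bronze in compression. With no external load the two internal forces are equal and opposite, magnitude P.
Equating the net (thermal + elastic) strains gives |α₁ − α₂|·ΔT = P·[1/(A₁E₁) + 1/(A₂E₂)].
|α₁ − α₂|·ΔT = 8.3×10⁻⁶ × 193 = 0.001602.
1/(A₁E₁) + 1/(A₂E₂) = 1/(1850×112×10³) + 1/(875×45×10³) = 3.022×10⁻⁸ N⁻¹.
P = 0.001602 / 3.022×10⁻⁸ = 53000 N = 53 kN.
σ_{bronze} = P/A₁ = 53000/1850 = 28.65 MPa, compressive.

σ ≈ 28.7 MPa (compressive)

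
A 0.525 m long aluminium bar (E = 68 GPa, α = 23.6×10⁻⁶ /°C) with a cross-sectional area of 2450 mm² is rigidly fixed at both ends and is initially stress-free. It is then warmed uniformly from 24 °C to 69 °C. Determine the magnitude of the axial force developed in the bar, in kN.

P ≈ 177 kN (compressive)

Full restraint means ε = 0, so the stress is σ = EαΔT = 68×10³ × 23.6×10⁻⁶ × 45 = 72.22 MPa.
P = AEαΔT = 2450 × 68×10³ × 23.6×10⁻⁶ × 45 = 176.9 kN (compressive).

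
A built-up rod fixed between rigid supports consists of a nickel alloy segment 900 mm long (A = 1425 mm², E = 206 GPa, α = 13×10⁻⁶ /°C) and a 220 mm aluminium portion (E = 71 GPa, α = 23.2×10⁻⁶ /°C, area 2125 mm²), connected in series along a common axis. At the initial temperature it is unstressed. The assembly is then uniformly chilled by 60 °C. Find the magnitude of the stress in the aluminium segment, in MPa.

σ ≈ 105 MPa (tensile)

If the supports were absent, the total length change would be Σ αᵢΔT Lᵢ = 13×10⁻⁶×60×900 + 23.2×10⁻⁶×60×220 = 1.008 mm.
The walls prevent any net length change, so an axial force P (same in every segment) develops. Compatibility: P · Σ Lᵢ/(AᵢEᵢ) = δ_free.
Σ Lᵢ/(AᵢEᵢ) = 900/(1425×206×10³) + 220/(2125×71×10³) = 4.524×10⁻⁶ mm/N.
So P = 1.008 / 4.524×10⁻⁶ = 222.9 kN, tensile.
σ_{aluminium} = P / A = 222900 / 2125 = 104.9 MPa.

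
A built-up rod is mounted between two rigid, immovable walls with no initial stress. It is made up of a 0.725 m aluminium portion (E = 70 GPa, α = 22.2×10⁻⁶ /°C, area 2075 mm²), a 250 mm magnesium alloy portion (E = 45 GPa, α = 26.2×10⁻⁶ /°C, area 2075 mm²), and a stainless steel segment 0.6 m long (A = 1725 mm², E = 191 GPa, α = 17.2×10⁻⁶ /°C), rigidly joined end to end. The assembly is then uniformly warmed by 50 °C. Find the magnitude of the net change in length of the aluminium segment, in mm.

|ΔL| ≈ 0.0622 mm

If the supports were absent, the total length change would be Σ αᵢΔT Lᵢ = 22.2×10⁻⁶×50×725 + 26.2×10⁻⁶×50×250 + 17.2×10⁻⁶×50×600 = 1.648 mm.
The rigid supports impose zero overall length change; the single axial force P common to all segments must satisfy P Σ Lᵢ/(AᵢEᵢ) = δ_free.
Σ Lᵢ/(AᵢEᵢ) = 725/(2075×70×10³) + 250/(2075×45×10³) + 600/(1725×191×10³) = 9.49×10⁻⁶ mm/N.
So P = 1.648 / 9.49×10⁻⁶ = 173.7 kN, compressive.
For the aluminium segment, free thermal change = 22.2×10⁻⁶×50×725 = 0.8047 mm and elastic change from P = 173700×725/(2075×70×10³) = 0.8669 mm; these oppose, so the net change is 0.0622 mm (segment shortens).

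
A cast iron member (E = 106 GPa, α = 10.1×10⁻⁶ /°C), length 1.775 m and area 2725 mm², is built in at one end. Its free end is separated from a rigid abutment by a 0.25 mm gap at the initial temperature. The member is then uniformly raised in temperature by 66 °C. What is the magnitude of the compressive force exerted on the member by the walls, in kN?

P ≈ 152 kN

Unrestrained expansion: δ_free = αΔT L = 10.1×10⁻⁶ × 66 × 1775 = 1.183 mm.
After closing the 0.25 mm clearance, 1.183 − 0.25 = 0.9332 mm of expansion remains to be suppressed by the wall.
Compatibility: PL/(AE) = 0.9332 mm, so σ = P/A = E × (0.9332/1775) = 55.73 MPa.
Force on the wall = σA = 55.73 × 2725 mm² = 151.9 kN.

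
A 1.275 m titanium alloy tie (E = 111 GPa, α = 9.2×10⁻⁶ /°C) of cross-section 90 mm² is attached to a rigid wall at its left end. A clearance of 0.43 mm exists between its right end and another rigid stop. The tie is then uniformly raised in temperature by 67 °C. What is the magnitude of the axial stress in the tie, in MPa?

Unrestrained expansion: δ_free = αΔT L = 9.2×10⁻⁶ × 67 × 1275 = 0.7859 mm.
This exceeds the 0.43 mm gap, so the wall pushes back. The portion of expansion that must be recovered elastically is δ_free − gap = 0.7859 − 0.43 = 0.3559 mm.
Compatibility: PL/(AE) = 0.3559 mm, so σ = P/A = E × (0.3559/1275) = 30.99 MPa.

σ ≈ 31 MPa (compressive)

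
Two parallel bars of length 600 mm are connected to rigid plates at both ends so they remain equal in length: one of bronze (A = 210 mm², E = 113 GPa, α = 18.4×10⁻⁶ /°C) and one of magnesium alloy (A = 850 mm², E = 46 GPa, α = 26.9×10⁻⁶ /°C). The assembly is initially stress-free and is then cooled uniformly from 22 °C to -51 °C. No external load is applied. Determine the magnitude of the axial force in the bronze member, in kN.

The magnesium alloy has the larger α, so on cooling it would change length more than the bronze if both were free. The rigid plates force a common final length, so the magnesium alloy is put into tension and the bronze into compression, with equal and opposite forces P (no external load).
Setting the final lengths equal and cancelling L: (α₁ − α₂)ΔT = P/(A₁E₁) + P/(A₂E₂).
|α₁ − α₂|·ΔT = 8.5×10⁻⁶ × 73 = 0.0006205.
1/(A₁E₁) + 1/(A₂E₂) = 1/(210×113×10³) + 1/(850×46×10³) = 6.772×10⁻⁸ N⁻¹.
P = 0.0006205 / 6.772×10⁻⁸ = 9163 N = 9.163 kN.

P ≈ 9.16 kN (compressive in the bronze)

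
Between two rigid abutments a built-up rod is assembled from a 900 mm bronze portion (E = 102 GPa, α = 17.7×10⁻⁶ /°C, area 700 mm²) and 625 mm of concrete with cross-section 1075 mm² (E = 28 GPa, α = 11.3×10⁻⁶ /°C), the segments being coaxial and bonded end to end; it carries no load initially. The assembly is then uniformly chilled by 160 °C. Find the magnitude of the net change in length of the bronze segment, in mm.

With the walls removed the bar would change length by δ_free = Σ αᵢΔT Lᵢ = 17.7×10⁻⁶×160×900 + 11.3×10⁻⁶×160×625 = 3.679 mm.
The walls prevent any net length change, so an axial force P (same in every segment) develops. Compatibility: P · Σ Lᵢ/(AᵢEᵢ) = δ_free.
The series flexibility is Σ Lᵢ/(AᵢEᵢ) = 900/(700×102×10³) + 625/(1075×28×10³) = 3.337×10⁻⁵ mm/N.
Hence P = δ_free / Σ(L/AE) = 3.679/3.337×10⁻⁵ = 110.2 kN (tensile).
For the bronze segment, free thermal change = 17.7×10⁻⁶×160×900 = 2.549 mm and elastic change from P = 110200×900/(700×102×10³) = 1.39 mm; these oppose, so the net change is 1.16 mm (segment shortens).

|ΔL| ≈ 1.16 mm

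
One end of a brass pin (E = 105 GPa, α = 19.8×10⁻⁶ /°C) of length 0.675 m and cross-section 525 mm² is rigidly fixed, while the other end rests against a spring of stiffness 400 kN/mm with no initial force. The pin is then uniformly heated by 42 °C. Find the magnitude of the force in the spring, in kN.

P ≈ 38.1 kN

If the spring were absent the pin would lengthen by αΔT L = 19.8×10⁻⁶ × 42 × 675 = 0.5613 mm.
With a force P in the spring, the elastic change of the pin is PL/(AE) and that of the spring is P/k; compatibility requires their sum to equal δ_free.
P [ L/(AE) + 1/k ] = δ_free → P [ 675/(525×105×10³) + 1/(400×10³) ] = 0.5613.
P = 0.5613 / 1.474×10⁻⁵ = 38070 N.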